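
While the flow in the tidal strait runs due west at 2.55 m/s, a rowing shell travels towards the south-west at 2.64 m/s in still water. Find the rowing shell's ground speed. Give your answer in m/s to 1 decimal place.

4.8 m/s

Taking east as x and north as y: velocity relative to the water = (-1.867, -1.867) m/s; the water relative to ground = (-2.550, 0.000) m/s.
Velocity relative to ground = (-1.867, -1.867) + (-2.550, 0.000) = (-4.417, -1.867) m/s.
Speed = |(-4.417, -1.867)| = 4.795 m/s.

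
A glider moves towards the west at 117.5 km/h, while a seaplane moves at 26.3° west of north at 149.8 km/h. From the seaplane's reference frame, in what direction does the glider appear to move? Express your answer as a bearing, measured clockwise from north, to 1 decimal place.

Taking east as x and north as y: glider velocity = (-117.500, 0.000) km/h; seaplane velocity = (-66.372, 134.294) km/h.
Velocity of glider relative to seaplane = (-117.500, 0.000) − (-66.372, 134.294) = (-51.128, -134.294) km/h.
Bearing = atan2(-51.13, -134.29) = 200.84° clockwise from north.

200.8°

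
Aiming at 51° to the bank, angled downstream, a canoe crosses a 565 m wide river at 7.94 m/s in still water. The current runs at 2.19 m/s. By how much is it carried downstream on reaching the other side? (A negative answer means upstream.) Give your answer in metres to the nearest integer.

658 m

Perpendicular speed = 6.171 m/s; crossing time = 565 / 6.171 = 91.564 s.
Net downstream speed = 7.187 m/s.
Drift = 7.187 × 91.564 = 658.053 m (downstream).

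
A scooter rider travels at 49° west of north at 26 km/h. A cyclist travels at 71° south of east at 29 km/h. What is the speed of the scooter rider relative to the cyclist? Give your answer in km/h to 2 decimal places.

Taking east as x and north as y: scooter rider velocity = (-19.622, 17.058) km/h; cyclist velocity = (9.441, -27.420) km/h.
Velocity of scooter rider relative to cyclist = (-19.622, 17.058) − (9.441, -27.420) = (-29.064, 44.478) km/h.
Magnitude = |(-29.064, 44.478)| = 53.132 km/h.

53.13 km/h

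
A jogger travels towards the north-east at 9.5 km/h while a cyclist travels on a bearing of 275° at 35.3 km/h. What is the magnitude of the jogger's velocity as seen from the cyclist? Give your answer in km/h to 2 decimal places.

42.04 km/h

Taking east as x and north as y: jogger velocity = (6.718, 6.718) km/h; cyclist velocity = (-35.166, 3.077) km/h.
Velocity of jogger relative to cyclist = (6.718, 6.718) − (-35.166, 3.077) = (41.883, 3.641) km/h.
Magnitude = |(41.883, 3.641)| = 42.041 km/h.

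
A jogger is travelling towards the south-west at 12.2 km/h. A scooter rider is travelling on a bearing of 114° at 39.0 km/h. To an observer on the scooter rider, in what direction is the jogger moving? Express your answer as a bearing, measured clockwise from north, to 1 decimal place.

279.3°

Taking east as x and north as y: jogger velocity = (-8.627, -8.627) km/h; scooter rider velocity = (35.628, -15.863) km/h.
Velocity of jogger relative to scooter rider = (-8.627, -8.627) − (35.628, -15.863) = (-44.255, 7.236) km/h.
Bearing = atan2(-44.25, 7.24) = 279.29° clockwise from north.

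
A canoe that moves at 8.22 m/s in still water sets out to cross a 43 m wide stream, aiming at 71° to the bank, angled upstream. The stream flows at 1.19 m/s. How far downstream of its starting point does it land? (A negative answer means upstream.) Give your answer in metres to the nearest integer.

Perpendicular speed = 7.772 m/s; crossing time = 43 / 7.772 = 5.533 s.
Net downstream speed = -1.486 m/s.
Drift = -1.486 × 5.533 = -8.222 m (upstream).

-8 m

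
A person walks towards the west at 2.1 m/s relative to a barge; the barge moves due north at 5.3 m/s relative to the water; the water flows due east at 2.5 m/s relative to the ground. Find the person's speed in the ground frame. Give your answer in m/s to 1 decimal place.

In east/north components (m/s): person relative to barge = (-2.100, 0.000); barge relative to water = (0.000, 5.300); water relative to ground = (2.500, 0.000).
Sum = (0.400, 5.300) m/s.
Speed = |(0.400, 5.300)| = 5.315 m/s.

5.3 m/s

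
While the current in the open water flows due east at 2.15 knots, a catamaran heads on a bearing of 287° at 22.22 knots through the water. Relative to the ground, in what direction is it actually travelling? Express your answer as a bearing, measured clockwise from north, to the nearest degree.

289°

Taking east as x and north as y: velocity relative to the water = (-21.249, 6.496) knots; the water relative to ground = (2.150, 0.000) knots.
Velocity relative to ground = (-21.249, 6.496) + (2.150, 0.000) = (-19.099, 6.496) knots.
Bearing = atan2(-19.10, 6.50) = 288.79° clockwise from north.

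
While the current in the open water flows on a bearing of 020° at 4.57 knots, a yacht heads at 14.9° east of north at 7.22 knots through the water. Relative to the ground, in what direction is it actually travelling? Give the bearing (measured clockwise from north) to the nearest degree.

017°

Taking east as x and north as y: velocity relative to the water = (1.856, 6.977) knots; the water relative to ground = (1.563, 4.294) knots.
Velocity relative to ground = (1.856, 6.977) + (1.563, 4.294) = (3.420, 11.272) knots.
Bearing = atan2(3.42, 11.27) = 16.88° clockwise from north.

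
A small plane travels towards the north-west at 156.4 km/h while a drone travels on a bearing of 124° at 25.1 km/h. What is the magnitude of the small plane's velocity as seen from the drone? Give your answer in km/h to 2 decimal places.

Taking east as x and north as y: small plane velocity = (-110.592, 110.592) km/h; drone velocity = (20.809, -14.036) km/h.
Velocity of small plane relative to drone = (-110.592, 110.592) − (20.809, -14.036) = (-131.400, 124.627) km/h.
Magnitude = |(-131.400, 124.627)| = 181.102 km/h.

181.10 km/h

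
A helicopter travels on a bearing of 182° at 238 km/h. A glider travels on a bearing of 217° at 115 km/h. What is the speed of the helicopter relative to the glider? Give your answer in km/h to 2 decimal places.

158.20 km/h

Taking east as x and north as y: helicopter velocity = (-8.306, -237.855) km/h; glider velocity = (-69.209, -91.843) km/h.
Velocity of helicopter relative to glider = (-8.306, -237.855) − (-69.209, -91.843) = (60.903, -146.012) km/h.
Magnitude = |(60.903, -146.012)| = 158.204 km/h.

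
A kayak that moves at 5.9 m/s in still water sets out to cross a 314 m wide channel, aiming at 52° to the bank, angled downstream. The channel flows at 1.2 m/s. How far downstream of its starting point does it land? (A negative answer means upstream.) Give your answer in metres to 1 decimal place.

Perpendicular speed = 4.649 m/s; crossing time = 314 / 4.649 = 67.538 s.
Net downstream speed = 4.832 m/s.
Drift = 4.832 × 67.538 = 326.369 m (downstream).

326.4 m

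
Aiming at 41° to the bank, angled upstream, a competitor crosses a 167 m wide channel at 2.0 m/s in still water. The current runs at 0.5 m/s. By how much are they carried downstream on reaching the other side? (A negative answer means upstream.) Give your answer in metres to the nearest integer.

Perpendicular speed = 1.312 m/s; crossing time = 167 / 1.312 = 127.275 s.
Net downstream speed = -1.009 m/s.
Drift = -1.009 × 127.275 = -128.474 m (upstream).

-128 m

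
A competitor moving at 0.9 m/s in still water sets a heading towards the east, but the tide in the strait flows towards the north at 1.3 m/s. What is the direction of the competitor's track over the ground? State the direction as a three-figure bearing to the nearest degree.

035°

Taking east as x and north as y: velocity relative to the water = (0.900, 0.000) m/s; the water relative to ground = (0.000, 1.300) m/s.
Velocity relative to ground = (0.900, 0.000) + (0.000, 1.300) = (0.900, 1.300) m/s.
Bearing = atan2(0.90, 1.30) = 34.70° clockwise from north.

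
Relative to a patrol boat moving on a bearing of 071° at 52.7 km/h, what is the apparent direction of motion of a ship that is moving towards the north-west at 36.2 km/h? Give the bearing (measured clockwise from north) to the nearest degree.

Taking east as x and north as y: ship velocity = (-25.597, 25.597) km/h; patrol boat velocity = (49.829, 17.157) km/h.
Velocity of ship relative to patrol boat = (-25.597, 25.597) − (49.829, 17.157) = (-75.426, 8.440) km/h.
Bearing = atan2(-75.43, 8.44) = 276.38° clockwise from north.

276°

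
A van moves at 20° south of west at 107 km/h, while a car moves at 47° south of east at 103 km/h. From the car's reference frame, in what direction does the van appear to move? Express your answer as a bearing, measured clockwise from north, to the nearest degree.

Taking east as x and north as y: van velocity = (-100.547, -36.596) km/h; car velocity = (70.246, -75.329) km/h.
Velocity of van relative to car = (-100.547, -36.596) − (70.246, -75.329) = (-170.793, 38.733) km/h.
Bearing = atan2(-170.79, 38.73) = 282.78° clockwise from north.

283°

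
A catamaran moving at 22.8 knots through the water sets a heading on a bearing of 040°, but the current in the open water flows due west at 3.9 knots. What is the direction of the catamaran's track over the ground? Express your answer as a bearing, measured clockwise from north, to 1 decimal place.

Taking east as x and north as y: velocity relative to the water = (14.656, 17.466) knots; the water relative to ground = (-3.900, 0.000) knots.
Velocity relative to ground = (14.656, 17.466) + (-3.900, 0.000) = (10.756, 17.466) knots.
Bearing = atan2(10.76, 17.47) = 31.63° clockwise from north.

031.6°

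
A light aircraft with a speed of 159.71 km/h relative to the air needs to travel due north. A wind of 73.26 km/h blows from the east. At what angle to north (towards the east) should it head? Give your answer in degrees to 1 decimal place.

The wind pushes perpendicular to the desired track; the heading must have a component into the wind equal to 73.26 km/h: 159.71 sin θ = 73.26.
sin θ = 0.4587, so θ = 27.304°.

27.3°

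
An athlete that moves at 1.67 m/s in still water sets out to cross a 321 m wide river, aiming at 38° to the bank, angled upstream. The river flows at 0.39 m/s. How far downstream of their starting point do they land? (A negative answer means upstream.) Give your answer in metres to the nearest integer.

Perpendicular speed = 1.028 m/s; crossing time = 321 / 1.028 = 312.210 s.
Net downstream speed = -0.926 m/s.
Drift = -0.926 × 312.210 = -289.099 m (upstream).

-289 m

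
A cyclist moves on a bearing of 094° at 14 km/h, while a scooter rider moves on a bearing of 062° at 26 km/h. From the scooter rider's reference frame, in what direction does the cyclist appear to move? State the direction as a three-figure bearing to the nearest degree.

Taking east as x and north as y: cyclist velocity = (13.966, -0.977) km/h; scooter rider velocity = (22.957, 12.206) km/h.
Velocity of cyclist relative to scooter rider = (13.966, -0.977) − (22.957, 12.206) = (-8.991, -13.183) km/h.
Bearing = atan2(-8.99, -13.18) = 214.29° clockwise from north.

214°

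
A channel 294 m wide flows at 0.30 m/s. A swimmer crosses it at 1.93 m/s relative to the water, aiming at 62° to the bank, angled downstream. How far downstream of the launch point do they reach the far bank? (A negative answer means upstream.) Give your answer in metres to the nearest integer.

208 m

Perpendicular speed = 1.704 m/s; crossing time = 294 / 1.704 = 172.526 s.
Net downstream speed = 1.206 m/s.
Drift = 1.206 × 172.526 = 208.080 m (downstream).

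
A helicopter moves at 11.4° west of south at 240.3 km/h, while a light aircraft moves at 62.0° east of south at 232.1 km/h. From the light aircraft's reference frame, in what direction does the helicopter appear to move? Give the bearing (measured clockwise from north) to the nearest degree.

Taking east as x and north as y: helicopter velocity = (-47.497, -235.559) km/h; light aircraft velocity = (204.932, -108.964) km/h.
Velocity of helicopter relative to light aircraft = (-47.497, -235.559) − (204.932, -108.964) = (-252.429, -126.595) km/h.
Bearing = atan2(-252.43, -126.59) = 243.37° clockwise from north.

243°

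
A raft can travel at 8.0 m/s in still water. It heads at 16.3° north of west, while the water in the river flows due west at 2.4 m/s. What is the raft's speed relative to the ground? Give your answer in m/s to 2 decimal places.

Taking east as x and north as y: velocity relative to the water = (-7.678, 2.245) m/s; the water relative to ground = (-2.400, 0.000) m/s.
Velocity relative to ground = (-7.678, 2.245) + (-2.400, 0.000) = (-10.078, 2.245) m/s.
Speed = |(-10.078, 2.245)| = 10.326 m/s.

10.33 m/s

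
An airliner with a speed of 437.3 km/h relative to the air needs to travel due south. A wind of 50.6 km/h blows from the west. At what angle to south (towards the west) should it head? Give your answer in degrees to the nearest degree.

7°

The wind pushes perpendicular to the desired track; the heading must have a component into the wind equal to 50.6 km/h: 437.3 sin θ = 50.6.
sin θ = 0.1157, so θ = 6.645°.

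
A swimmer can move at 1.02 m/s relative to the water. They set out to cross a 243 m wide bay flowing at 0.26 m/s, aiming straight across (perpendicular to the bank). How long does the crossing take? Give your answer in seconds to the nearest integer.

238 s

The component of the swimmer's velocity perpendicular to the bank is 1.02 m/s.
Only the cross-stream component determines the crossing time; the current contributes nothing perpendicular to the bank.
Time = 243 / 1.020 = 238.235 s.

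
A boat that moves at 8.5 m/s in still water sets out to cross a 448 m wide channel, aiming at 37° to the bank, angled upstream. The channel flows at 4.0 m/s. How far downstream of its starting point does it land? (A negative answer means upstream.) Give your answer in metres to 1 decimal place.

Perpendicular speed = 5.115 m/s; crossing time = 448 / 5.115 = 87.578 s.
Net downstream speed = -2.788 m/s.
Drift = -2.788 × 87.578 = -244.203 m (upstream).

-244.2 m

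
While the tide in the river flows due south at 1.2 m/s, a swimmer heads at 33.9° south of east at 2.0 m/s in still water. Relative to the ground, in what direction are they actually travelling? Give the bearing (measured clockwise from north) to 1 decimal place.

144.4°

Taking east as x and north as y: velocity relative to the water = (1.660, -1.115) m/s; the water relative to ground = (0.000, -1.200) m/s.
Velocity relative to ground = (1.660, -1.115) + (0.000, -1.200) = (1.660, -2.315) m/s.
Bearing = atan2(1.66, -2.32) = 144.36° clockwise from north.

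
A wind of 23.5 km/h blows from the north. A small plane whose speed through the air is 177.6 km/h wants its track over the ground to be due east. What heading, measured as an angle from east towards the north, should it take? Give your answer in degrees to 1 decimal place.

The wind pushes perpendicular to the desired track; the heading must have a component into the wind equal to 23.5 km/h: 177.6 sin θ = 23.5.
sin θ = 0.1323, so θ = 7.604°.

7.6°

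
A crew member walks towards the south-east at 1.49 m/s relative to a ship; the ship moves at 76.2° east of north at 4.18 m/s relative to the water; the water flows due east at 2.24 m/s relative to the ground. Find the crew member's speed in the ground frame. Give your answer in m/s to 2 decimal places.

In east/north components (m/s): crew member relative to ship = (1.054, -1.054); ship relative to water = (4.059, 0.997); water relative to ground = (2.240, 0.000).
Sum = (7.353, -0.057) m/s.
Speed = |(7.353, -0.057)| = 7.353 m/s.

7.35 m/s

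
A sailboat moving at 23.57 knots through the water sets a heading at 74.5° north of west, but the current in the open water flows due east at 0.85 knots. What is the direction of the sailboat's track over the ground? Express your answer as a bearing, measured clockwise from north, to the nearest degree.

347°

Taking east as x and north as y: velocity relative to the water = (-6.299, 22.713) knots; the water relative to ground = (0.850, 0.000) knots.
Velocity relative to ground = (-6.299, 22.713) + (0.850, 0.000) = (-5.449, 22.713) knots.
Bearing = atan2(-5.45, 22.71) = 346.51° clockwise from north.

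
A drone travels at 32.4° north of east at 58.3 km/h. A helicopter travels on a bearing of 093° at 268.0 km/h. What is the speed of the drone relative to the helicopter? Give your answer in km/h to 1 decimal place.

Taking east as x and north as y: drone velocity = (49.224, 31.239) km/h; helicopter velocity = (267.633, -14.026) km/h.
Velocity of drone relative to helicopter = (49.224, 31.239) − (267.633, -14.026) = (-218.408, 45.265) km/h.
Magnitude = |(-218.408, 45.265)| = 223.050 km/h.

223.0 km/h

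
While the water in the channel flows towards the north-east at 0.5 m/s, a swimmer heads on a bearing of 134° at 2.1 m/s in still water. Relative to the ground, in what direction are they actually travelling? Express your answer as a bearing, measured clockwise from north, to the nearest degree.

Taking east as x and north as y: velocity relative to the water = (1.511, -1.459) m/s; the water relative to ground = (0.354, 0.354) m/s.
Velocity relative to ground = (1.511, -1.459) + (0.354, 0.354) = (1.864, -1.105) m/s.
Bearing = atan2(1.86, -1.11) = 120.66° clockwise from north.

121°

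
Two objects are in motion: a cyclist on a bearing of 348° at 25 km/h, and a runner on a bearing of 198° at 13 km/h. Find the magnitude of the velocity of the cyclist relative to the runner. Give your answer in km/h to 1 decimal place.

Taking east as x and north as y: cyclist velocity = (-5.198, 24.454) km/h; runner velocity = (-4.017, -12.364) km/h.
Velocity of cyclist relative to runner = (-5.198, 24.454) − (-4.017, -12.364) = (-1.181, 36.817) km/h.
Magnitude = |(-1.181, 36.817)| = 36.836 km/h.

36.8 km/h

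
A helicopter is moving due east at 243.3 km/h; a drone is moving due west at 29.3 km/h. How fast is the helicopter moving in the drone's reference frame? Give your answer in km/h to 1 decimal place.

Taking east as x and north as y: helicopter velocity = (243.300, 0.000) km/h; drone velocity = (-29.300, 0.000) km/h.
Velocity of helicopter relative to drone = (243.300, 0.000) − (-29.300, 0.000) = (272.600, 0.000) km/h.
Magnitude = |(272.600, 0.000)| = 272.600 km/h.

272.6 km/h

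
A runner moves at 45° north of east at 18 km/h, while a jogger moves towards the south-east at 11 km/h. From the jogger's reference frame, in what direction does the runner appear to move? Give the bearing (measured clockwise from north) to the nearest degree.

014°

Taking east as x and north as y: runner velocity = (12.728, 12.728) km/h; jogger velocity = (7.778, -7.778) km/h.
Velocity of runner relative to jogger = (12.728, 12.728) − (7.778, -7.778) = (4.950, 20.506) km/h.
Bearing = atan2(4.95, 20.51) = 13.57° clockwise from north.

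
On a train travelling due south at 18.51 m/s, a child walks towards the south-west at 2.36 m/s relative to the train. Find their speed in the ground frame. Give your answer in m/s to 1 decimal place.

20.2 m/s

Taking east as x and north as y: train velocity = (0.000, -18.510) m/s; child velocity relative to train = (-1.669, -1.669) m/s.
Velocity relative to ground = (0.000, -18.510) + (-1.669, -1.669) = (-1.669, -20.179) m/s.
Speed = |(-1.669, -20.179)| = 20.248 m/s.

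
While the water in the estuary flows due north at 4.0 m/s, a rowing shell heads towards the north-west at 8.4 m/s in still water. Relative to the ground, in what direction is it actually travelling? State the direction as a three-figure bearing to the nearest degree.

Taking east as x and north as y: velocity relative to the water = (-5.940, 5.940) m/s; the water relative to ground = (0.000, 4.000) m/s.
Velocity relative to ground = (-5.940, 5.940) + (0.000, 4.000) = (-5.940, 9.940) m/s.
Bearing = atan2(-5.94, 9.94) = 329.14° clockwise from north.

329°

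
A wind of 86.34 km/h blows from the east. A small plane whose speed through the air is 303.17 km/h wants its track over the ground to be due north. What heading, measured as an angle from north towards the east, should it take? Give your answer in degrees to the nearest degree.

The wind pushes perpendicular to the desired track; the heading must have a component into the wind equal to 86.34 km/h: 303.17 sin θ = 86.34.
sin θ = 0.2848, so θ = 16.546°.

17°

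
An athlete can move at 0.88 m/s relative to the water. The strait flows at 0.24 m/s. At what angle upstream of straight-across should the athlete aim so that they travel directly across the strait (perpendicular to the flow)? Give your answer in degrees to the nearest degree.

16°

To cancel the current, the upstream component of the athlete's velocity must equal the flow: 0.88 sin θ = 0.24.
sin θ = 0.24 / 0.88 = 0.2727.
θ = arcsin(0.2727) = 15.827°.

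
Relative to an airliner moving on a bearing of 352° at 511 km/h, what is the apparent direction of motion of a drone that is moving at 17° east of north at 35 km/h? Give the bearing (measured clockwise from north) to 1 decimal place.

Taking east as x and north as y: drone velocity = (10.233, 33.471) km/h; airliner velocity = (-71.117, 506.027) km/h.
Velocity of drone relative to airliner = (10.233, 33.471) − (-71.117, 506.027) = (81.350, -472.556) km/h.
Bearing = atan2(81.35, -472.56) = 170.23° clockwise from north.

170.2°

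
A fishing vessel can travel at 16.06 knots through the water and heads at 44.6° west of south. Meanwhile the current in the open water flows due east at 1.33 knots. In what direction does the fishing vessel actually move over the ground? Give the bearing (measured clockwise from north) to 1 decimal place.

221.0°

Taking east as x and north as y: velocity relative to the water = (-11.277, -11.435) knots; the water relative to ground = (1.330, 0.000) knots.
Velocity relative to ground = (-11.277, -11.435) + (1.330, 0.000) = (-9.947, -11.435) knots.
Bearing = atan2(-9.95, -11.44) = 221.02° clockwise from north.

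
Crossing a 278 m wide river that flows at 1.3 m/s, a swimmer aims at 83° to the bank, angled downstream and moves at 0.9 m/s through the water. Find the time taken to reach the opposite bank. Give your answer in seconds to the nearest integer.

The component of the swimmer's velocity perpendicular to the bank is 0.9 × sin 83° = 0.893 m/s.
The flow acts along the bank and has no component across it.
Time = 278 / 0.893 = 311.209 s.

311 s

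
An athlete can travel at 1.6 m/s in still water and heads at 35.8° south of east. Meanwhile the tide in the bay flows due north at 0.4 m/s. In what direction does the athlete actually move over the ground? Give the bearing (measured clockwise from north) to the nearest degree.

112°

Taking east as x and north as y: velocity relative to the water = (1.298, -0.936) m/s; the water relative to ground = (0.000, 0.400) m/s.
Velocity relative to ground = (1.298, -0.936) + (0.000, 0.400) = (1.298, -0.536) m/s.
Bearing = atan2(1.30, -0.54) = 112.44° clockwise from north.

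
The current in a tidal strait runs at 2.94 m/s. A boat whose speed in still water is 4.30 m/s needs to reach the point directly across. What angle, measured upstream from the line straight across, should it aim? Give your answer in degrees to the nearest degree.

43°

To cancel the current, the upstream component of the boat's velocity must equal the flow: 4.30 sin θ = 2.94.
sin θ = 2.94 / 4.30 = 0.6837.
θ = arcsin(0.6837) = 43.135°.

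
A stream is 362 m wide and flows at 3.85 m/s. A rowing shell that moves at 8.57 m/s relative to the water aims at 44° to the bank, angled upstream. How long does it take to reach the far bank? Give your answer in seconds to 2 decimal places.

60.81 s

The component of the rowing shell's velocity perpendicular to the bank is 8.57 × sin 44° = 5.953 m/s.
Only the cross-stream component determines the crossing time; the current contributes nothing perpendicular to the bank.
Time = 362 / 5.953 = 60.807 s.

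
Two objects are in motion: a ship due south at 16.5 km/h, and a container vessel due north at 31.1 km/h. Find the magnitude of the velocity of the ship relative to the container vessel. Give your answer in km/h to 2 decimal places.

47.60 km/h

Taking east as x and north as y: ship velocity = (0.000, -16.500) km/h; container vessel velocity = (0.000, 31.100) km/h.
Velocity of ship relative to container vessel = (0.000, -16.500) − (0.000, 31.100) = (0.000, -47.600) km/h.
Magnitude = |(0.000, -47.600)| = 47.600 km/h.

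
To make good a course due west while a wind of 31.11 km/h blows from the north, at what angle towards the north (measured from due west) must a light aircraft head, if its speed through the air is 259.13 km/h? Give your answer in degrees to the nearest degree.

The wind pushes perpendicular to the desired track; the heading must have a component into the wind equal to 31.11 km/h: 259.13 sin θ = 31.11.
sin θ = 0.1201, so θ = 6.895°.

7°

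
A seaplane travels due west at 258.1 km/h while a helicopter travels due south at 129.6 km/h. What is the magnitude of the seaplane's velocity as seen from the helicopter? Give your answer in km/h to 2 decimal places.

288.81 km/h

Taking east as x and north as y: seaplane velocity = (-258.100, 0.000) km/h; helicopter velocity = (0.000, -129.600) km/h.
Velocity of seaplane relative to helicopter = (-258.100, 0.000) − (0.000, -129.600) = (-258.100, 129.600) km/h.
Magnitude = |(-258.100, 129.600)| = 288.811 km/h.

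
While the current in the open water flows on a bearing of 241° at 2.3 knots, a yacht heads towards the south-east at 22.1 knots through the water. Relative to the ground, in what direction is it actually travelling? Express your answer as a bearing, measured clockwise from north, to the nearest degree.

Taking east as x and north as y: velocity relative to the water = (15.627, -15.627) knots; the water relative to ground = (-2.012, -1.115) knots.
Velocity relative to ground = (15.627, -15.627) + (-2.012, -1.115) = (13.615, -16.742) knots.
Bearing = atan2(13.62, -16.74) = 140.88° clockwise from north.

141°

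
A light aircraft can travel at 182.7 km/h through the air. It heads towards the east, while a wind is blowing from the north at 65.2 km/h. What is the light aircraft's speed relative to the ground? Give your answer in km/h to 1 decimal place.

194.0 km/h

Taking east as x and north as y: velocity relative to the air = (182.700, 0.000) km/h; the air relative to ground = (0.000, -65.200) km/h.
Velocity relative to ground = (182.700, 0.000) + (0.000, -65.200) = (182.700, -65.200) km/h.
Speed = |(182.700, -65.200)| = 193.985 km/h.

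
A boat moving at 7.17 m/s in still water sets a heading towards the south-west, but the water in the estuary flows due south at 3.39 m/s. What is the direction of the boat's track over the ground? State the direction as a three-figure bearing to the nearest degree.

211°

Taking east as x and north as y: velocity relative to the water = (-5.070, -5.070) m/s; the water relative to ground = (0.000, -3.390) m/s.
Velocity relative to ground = (-5.070, -5.070) + (0.000, -3.390) = (-5.070, -8.460) m/s.
Bearing = atan2(-5.07, -8.46) = 210.93° clockwise from north.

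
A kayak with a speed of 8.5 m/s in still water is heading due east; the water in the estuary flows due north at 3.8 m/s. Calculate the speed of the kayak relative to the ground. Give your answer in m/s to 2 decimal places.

Taking east as x and north as y: velocity relative to the water = (8.500, 0.000) m/s; the water relative to ground = (0.000, 3.800) m/s.
Velocity relative to ground = (8.500, 0.000) + (0.000, 3.800) = (8.500, 3.800) m/s.
Speed = |(8.500, 3.800)| = 9.311 m/s.

9.31 m/s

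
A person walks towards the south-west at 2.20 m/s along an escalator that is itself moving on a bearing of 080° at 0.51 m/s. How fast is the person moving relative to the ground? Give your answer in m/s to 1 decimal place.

1.8 m/s

Taking east as x and north as y: escalator velocity = (0.502, 0.089) m/s; person velocity relative to escalator = (-1.556, -1.556) m/s.
Velocity relative to ground = (0.502, 0.089) + (-1.556, -1.556) = (-1.053, -1.467) m/s.
Speed = |(-1.053, -1.467)| = 1.806 m/s.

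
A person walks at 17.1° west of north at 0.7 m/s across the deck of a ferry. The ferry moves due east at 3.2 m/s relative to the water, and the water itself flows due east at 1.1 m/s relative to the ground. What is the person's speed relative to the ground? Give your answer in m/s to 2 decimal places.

In east/north components (m/s): person relative to ferry = (-0.206, 0.669); ferry relative to water = (3.200, 0.000); water relative to ground = (1.100, 0.000).
Sum = (4.094, 0.669) m/s.
Speed = |(4.094, 0.669)| = 4.148 m/s.

4.15 m/s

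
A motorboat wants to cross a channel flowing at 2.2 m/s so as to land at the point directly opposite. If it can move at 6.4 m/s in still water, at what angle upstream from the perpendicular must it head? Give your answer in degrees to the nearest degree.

To cancel the current, the upstream component of the motorboat's velocity must equal the flow: 6.4 sin θ = 2.2.
sin θ = 2.2 / 6.4 = 0.3438.
θ = arcsin(0.3438) = 20.106°.

20°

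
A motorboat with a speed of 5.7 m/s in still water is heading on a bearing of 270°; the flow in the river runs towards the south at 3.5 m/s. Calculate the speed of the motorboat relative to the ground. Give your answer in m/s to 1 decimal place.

Taking east as x and north as y: velocity relative to the water = (-5.700, 0.000) m/s; the water relative to ground = (0.000, -3.500) m/s.
Velocity relative to ground = (-5.700, 0.000) + (0.000, -3.500) = (-5.700, -3.500) m/s.
Speed = |(-5.700, -3.500)| = 6.689 m/s.

6.7 m/s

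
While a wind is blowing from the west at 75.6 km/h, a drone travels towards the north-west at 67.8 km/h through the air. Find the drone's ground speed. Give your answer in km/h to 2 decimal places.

Taking east as x and north as y: velocity relative to the air = (-47.942, 47.942) km/h; the air relative to ground = (75.600, 0.000) km/h.
Velocity relative to ground = (-47.942, 47.942) + (75.600, 0.000) = (27.658, 47.942) km/h.
Speed = |(27.658, 47.942)| = 55.348 km/h.

55.35 km/h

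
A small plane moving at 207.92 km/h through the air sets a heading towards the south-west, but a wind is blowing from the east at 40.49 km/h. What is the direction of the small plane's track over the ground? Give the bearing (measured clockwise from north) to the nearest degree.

Taking east as x and north as y: velocity relative to the air = (-147.022, -147.022) km/h; the air relative to ground = (-40.490, 0.000) km/h.
Velocity relative to ground = (-147.022, -147.022) + (-40.490, 0.000) = (-187.512, -147.022) km/h.
Bearing = atan2(-187.51, -147.02) = 231.90° clockwise from north.

232°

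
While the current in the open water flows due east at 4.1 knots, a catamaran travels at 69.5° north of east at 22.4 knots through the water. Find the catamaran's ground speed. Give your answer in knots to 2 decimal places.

Taking east as x and north as y: velocity relative to the water = (7.845, 20.981) knots; the water relative to ground = (4.100, 0.000) knots.
Velocity relative to ground = (7.845, 20.981) + (4.100, 0.000) = (11.945, 20.981) knots.
Speed = |(11.945, 20.981)| = 24.143 knots.

24.14 knots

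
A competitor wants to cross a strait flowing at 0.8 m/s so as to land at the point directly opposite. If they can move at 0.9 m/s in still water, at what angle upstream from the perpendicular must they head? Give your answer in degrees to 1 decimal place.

To cancel the current, the upstream component of the competitor's velocity must equal the flow: 0.9 sin θ = 0.8.
sin θ = 0.8 / 0.9 = 0.8889.
θ = arcsin(0.8889) = 62.734°.

62.7°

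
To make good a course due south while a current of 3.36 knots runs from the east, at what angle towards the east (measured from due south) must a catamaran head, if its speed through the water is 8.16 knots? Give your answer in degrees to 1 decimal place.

24.3°

The current pushes perpendicular to the desired track; the heading must have a component into the current equal to 3.36 knots: 8.16 sin θ = 3.36.
sin θ = 0.4118, so θ = 24.316°.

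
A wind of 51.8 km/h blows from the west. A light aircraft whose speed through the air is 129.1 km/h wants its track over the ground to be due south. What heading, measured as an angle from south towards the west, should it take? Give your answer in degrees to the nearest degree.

24°

The wind pushes perpendicular to the desired track; the heading must have a component into the wind equal to 51.8 km/h: 129.1 sin θ = 51.8.
sin θ = 0.4012, so θ = 23.656°.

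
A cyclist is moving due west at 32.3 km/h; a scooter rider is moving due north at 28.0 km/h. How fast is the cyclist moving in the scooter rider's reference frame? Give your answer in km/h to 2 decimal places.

42.75 km/h

Taking east as x and north as y: cyclist velocity = (-32.300, 0.000) km/h; scooter rider velocity = (0.000, 28.000) km/h.
Velocity of cyclist relative to scooter rider = (-32.300, 0.000) − (0.000, 28.000) = (-32.300, -28.000) km/h.
Magnitude = |(-32.300, -28.000)| = 42.747 km/h.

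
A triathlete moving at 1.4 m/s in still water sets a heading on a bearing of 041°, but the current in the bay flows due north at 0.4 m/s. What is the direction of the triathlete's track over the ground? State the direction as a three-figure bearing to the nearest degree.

032°

Taking east as x and north as y: velocity relative to the water = (0.918, 1.057) m/s; the water relative to ground = (0.000, 0.400) m/s.
Velocity relative to ground = (0.918, 1.057) + (0.000, 0.400) = (0.918, 1.457) m/s.
Bearing = atan2(0.92, 1.46) = 32.23° clockwise from north.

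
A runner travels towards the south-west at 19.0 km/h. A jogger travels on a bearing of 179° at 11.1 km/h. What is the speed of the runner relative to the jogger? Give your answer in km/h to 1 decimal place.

13.8 km/h

Taking east as x and north as y: runner velocity = (-13.435, -13.435) km/h; jogger velocity = (0.194, -11.098) km/h.
Velocity of runner relative to jogger = (-13.435, -13.435) − (0.194, -11.098) = (-13.629, -2.337) km/h.
Magnitude = |(-13.629, -2.337)| = 13.828 km/h.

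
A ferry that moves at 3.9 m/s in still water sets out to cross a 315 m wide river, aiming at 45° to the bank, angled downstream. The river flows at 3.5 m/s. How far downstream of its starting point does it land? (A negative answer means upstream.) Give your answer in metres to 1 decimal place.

714.8 m

Perpendicular speed = 2.758 m/s; crossing time = 315 / 2.758 = 114.225 s.
Net downstream speed = 6.258 m/s.
Drift = 6.258 × 114.225 = 714.787 m (downstream).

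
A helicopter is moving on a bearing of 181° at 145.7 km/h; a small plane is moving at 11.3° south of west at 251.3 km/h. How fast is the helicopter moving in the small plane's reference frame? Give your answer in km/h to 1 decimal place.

Taking east as x and north as y: helicopter velocity = (-2.543, -145.678) km/h; small plane velocity = (-246.428, -49.241) km/h.
Velocity of helicopter relative to small plane = (-2.543, -145.678) − (-246.428, -49.241) = (243.886, -96.437) km/h.
Magnitude = |(243.886, -96.437)| = 262.260 km/h.

262.3 km/h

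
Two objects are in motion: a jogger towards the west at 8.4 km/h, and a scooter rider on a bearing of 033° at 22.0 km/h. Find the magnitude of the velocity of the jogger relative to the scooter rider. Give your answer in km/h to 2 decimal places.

27.49 km/h

Taking east as x and north as y: jogger velocity = (-8.400, 0.000) km/h; scooter rider velocity = (11.982, 18.451) km/h.
Velocity of jogger relative to scooter rider = (-8.400, 0.000) − (11.982, 18.451) = (-20.382, -18.451) km/h.
Magnitude = |(-20.382, -18.451)| = 27.493 km/h.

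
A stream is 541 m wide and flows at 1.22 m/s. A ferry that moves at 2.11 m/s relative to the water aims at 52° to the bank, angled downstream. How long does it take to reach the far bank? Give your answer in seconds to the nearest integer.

325 s

The component of the ferry's velocity perpendicular to the bank is 2.11 × sin 52° = 1.663 m/s.
The current is parallel to the bank, so it does not affect the crossing time.
Time = 541 / 1.663 = 325.374 s.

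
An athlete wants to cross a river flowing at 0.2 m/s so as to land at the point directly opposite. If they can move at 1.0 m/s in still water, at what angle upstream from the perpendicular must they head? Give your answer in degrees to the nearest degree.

12°

To cancel the current, the upstream component of the athlete's velocity must equal the flow: 1.0 sin θ = 0.2.
sin θ = 0.2 / 1.0 = 0.2000.
θ = arcsin(0.2000) = 11.537°.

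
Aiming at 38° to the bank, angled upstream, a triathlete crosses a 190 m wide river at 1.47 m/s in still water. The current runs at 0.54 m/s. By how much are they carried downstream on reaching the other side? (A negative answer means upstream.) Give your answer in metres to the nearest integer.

Perpendicular speed = 0.905 m/s; crossing time = 190 / 0.905 = 209.940 s.
Net downstream speed = -0.618 m/s.
Drift = -0.618 × 209.940 = -129.822 m (upstream).

-130 m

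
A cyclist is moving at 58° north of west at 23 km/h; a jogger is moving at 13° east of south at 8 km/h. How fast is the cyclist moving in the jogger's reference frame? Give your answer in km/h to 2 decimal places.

Taking east as x and north as y: cyclist velocity = (-12.188, 19.505) km/h; jogger velocity = (1.800, -7.795) km/h.
Velocity of cyclist relative to jogger = (-12.188, 19.505) − (1.800, -7.795) = (-13.988, 27.300) km/h.
Magnitude = |(-13.988, 27.300)| = 30.675 km/h.

30.67 km/h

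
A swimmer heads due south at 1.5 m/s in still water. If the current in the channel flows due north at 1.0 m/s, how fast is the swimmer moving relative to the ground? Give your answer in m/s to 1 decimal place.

Taking east as x and north as y: velocity relative to the water = (0.000, -1.500) m/s; the water relative to ground = (0.000, 1.000) m/s.
Velocity relative to ground = (0.000, -1.500) + (0.000, 1.000) = (0.000, -0.500) m/s.
Speed = |(0.000, -0.500)| = 0.500 m/s.

0.5 m/s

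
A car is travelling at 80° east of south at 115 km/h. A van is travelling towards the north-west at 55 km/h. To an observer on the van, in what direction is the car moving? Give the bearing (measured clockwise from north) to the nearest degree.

Taking east as x and north as y: car velocity = (113.253, -19.970) km/h; van velocity = (-38.891, 38.891) km/h.
Velocity of car relative to van = (113.253, -19.970) − (-38.891, 38.891) = (152.144, -58.860) km/h.
Bearing = atan2(152.14, -58.86) = 111.15° clockwise from north.

111°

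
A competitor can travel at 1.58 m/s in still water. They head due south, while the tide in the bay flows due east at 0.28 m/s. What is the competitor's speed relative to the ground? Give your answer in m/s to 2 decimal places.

Taking east as x and north as y: velocity relative to the water = (0.000, -1.580) m/s; the water relative to ground = (0.280, 0.000) m/s.
Velocity relative to ground = (0.000, -1.580) + (0.280, 0.000) = (0.280, -1.580) m/s.
Speed = |(0.280, -1.580)| = 1.605 m/s.

1.60 m/s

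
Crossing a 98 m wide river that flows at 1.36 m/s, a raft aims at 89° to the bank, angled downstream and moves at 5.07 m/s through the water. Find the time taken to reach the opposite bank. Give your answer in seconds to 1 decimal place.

The component of the raft's velocity perpendicular to the bank is 5.07 × sin 89° = 5.069 m/s.
The current is parallel to the bank, so it does not affect the crossing time.
Time = 98 / 5.069 = 19.332 s.

19.3 s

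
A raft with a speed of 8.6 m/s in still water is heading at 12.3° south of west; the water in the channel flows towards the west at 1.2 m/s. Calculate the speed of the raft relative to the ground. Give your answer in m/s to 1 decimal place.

Taking east as x and north as y: velocity relative to the water = (-8.403, -1.832) m/s; the water relative to ground = (-1.200, 0.000) m/s.
Velocity relative to ground = (-8.403, -1.832) + (-1.200, 0.000) = (-9.603, -1.832) m/s.
Speed = |(-9.603, -1.832)| = 9.776 m/s.

9.8 m/s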